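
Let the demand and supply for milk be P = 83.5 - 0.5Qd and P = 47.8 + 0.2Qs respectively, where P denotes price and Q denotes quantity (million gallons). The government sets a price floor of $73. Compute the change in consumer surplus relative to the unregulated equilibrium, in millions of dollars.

Rearranging demand gives Qd = 167 - 2P; rearranging supply gives Qs = 5P - 239. Without the control the market clears where 167 - 2P = 5P - 239, i.e. P* = 58 and Q* = 51.
Since 73 > 58, the floor is binding.
At P = 73: Qd = 167 - 2·73 = 21 and Qs = 5·73 - 239 = 126.
Consumer surplus without the control is ½ · (83.5 - 58) · 51 = 650.25.
With the floor, consumers buy 21 units at 73, so CS = ½ · (83.5 - 73) · 21 = 110.25.
Change in consumer surplus = 110.25 - 650.25 = -540.

-540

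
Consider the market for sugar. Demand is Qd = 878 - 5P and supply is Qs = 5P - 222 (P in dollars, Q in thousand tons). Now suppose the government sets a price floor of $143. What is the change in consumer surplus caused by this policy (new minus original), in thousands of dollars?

Without the control the market clears where 878 - 5P = 5P - 222, i.e. P* = 110 and Q* = 328.
The floor of 143 is above the equilibrium price 110, so it binds.
At P = 143: Qd = 878 - 5·143 = 163 and Qs = 5·143 - 222 = 493.
Consumer surplus without the control is ½ · (175.6 - 110) · 328 = 10758.4.
With the floor, consumers buy 163 units at 143, so CS = ½ · (175.6 - 143) · 163 = 2656.9.
Change in consumer surplus = 2656.9 - 10758.4 = -8101.5.

-8101.5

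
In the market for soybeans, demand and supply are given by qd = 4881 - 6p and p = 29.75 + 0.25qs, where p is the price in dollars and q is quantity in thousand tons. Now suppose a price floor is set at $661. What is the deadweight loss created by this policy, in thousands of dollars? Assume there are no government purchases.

Rearranging supply gives qs = 4p - 119. In a free market, 4881 - 6p = 4p - 119 gives the equilibrium p* = 500, q* = 1881.
Because the floor (661) lies above the market-clearing price, it is binding.
At p = 661: qd = 4881 - 6·661 = 915 and qs = 4·661 - 119 = 2525.
Quantity traded falls to 915. At q = 915 the demand price is (4881 - 915)/6 = 661 and the supply price is (119 + 915)/4 = 258.5.
Deadweight loss = ½ · (661 - 258.5) · (1881 - 915) = ½ · 402.5 · 966 = 194407.5.

194407.5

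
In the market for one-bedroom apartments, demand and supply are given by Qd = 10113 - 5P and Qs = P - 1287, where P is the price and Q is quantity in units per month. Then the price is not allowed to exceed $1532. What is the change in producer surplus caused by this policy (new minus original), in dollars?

-157872

Setting quantity demanded equal to quantity supplied, 10113 - 5P = P - 1287, gives P* = 1900 and Q* = 613.
Since 1532 < 1900, the ceiling is binding.
At P = 1532: Qd = 10113 - 5·1532 = 2453 and Qs = 1532 - 1287 = 245.
Producer surplus without the control is ½ · (1900 - 1287) · 613 = 187884.5.
With the ceiling, producers sell 245 units at 1532, so PS = ½ · (1532 - 1287) · 245 = 30012.5.
Change in producer surplus = 30012.5 - 187884.5 = -157872.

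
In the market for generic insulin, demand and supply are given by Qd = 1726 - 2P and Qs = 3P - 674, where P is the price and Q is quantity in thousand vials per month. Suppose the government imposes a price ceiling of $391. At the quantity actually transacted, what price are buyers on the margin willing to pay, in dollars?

613.5

Setting quantity demanded equal to quantity supplied, 1726 - 2P = 3P - 674, gives P* = 480 and Q* = 766.
Since 391 < 480, the ceiling is binding.
At P = 391: Qd = 1726 - 2·391 = 944 and Qs = 3·391 - 674 = 499.
Only 499 units reach the market. On the demand curve, the marginal buyer's willingness to pay at Q = 499 is (1726 - 499)/2 = 613.5.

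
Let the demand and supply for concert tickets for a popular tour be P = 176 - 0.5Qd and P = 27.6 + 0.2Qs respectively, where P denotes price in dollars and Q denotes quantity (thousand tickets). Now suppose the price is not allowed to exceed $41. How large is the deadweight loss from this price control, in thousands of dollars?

Rearranging demand gives Qd = 352 - 2P; rearranging supply gives Qs = 5P - 138. Equilibrium: 352 - 2P = 5P - 138, so 490 = 7P and P* = 70, Q* = 212.
Since 41 < 70, the ceiling is binding.
At P = 41: Qd = 352 - 2·41 = 270 and Qs = 5·41 - 138 = 67.
Quantity traded falls to 67. At Q = 67 the demand price is (352 - 67)/2 = 142.5 and the supply price is (138 + 67)/5 = 41.
Deadweight loss = ½ · (142.5 - 41) · (212 - 67) = ½ · 101.5 · 145 = 7358.75.

7358.75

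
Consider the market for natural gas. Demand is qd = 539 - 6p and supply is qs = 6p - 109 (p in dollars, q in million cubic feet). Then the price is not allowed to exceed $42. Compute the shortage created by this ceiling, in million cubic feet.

Setting quantity demanded equal to quantity supplied, 539 - 6p = 6p - 109, gives p* = 54 and q* = 215.
Because the ceiling (42) lies below the market-clearing price, it is binding.
At p = 42: qd = 539 - 6·42 = 287 and qs = 6·42 - 109 = 143.
Shortage = qd - qs = 287 - 143 = 144.

144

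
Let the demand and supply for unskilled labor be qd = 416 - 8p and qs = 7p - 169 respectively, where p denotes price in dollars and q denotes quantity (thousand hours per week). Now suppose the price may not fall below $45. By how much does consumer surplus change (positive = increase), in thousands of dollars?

-480

Equilibrium: 416 - 8p = 7p - 169, so 585 = 15p and p* = 39, q* = 104.
Since 45 > 39, the floor is binding.
At p = 45: qd = 416 - 8·45 = 56 and qs = 7·45 - 169 = 146.
Consumer surplus without the control is ½ · (52 - 39) · 104 = 676.
With the floor, consumers buy 56 units at 45, so CS = ½ · (52 - 45) · 56 = 196.
Change in consumer surplus = 196 - 676 = -480.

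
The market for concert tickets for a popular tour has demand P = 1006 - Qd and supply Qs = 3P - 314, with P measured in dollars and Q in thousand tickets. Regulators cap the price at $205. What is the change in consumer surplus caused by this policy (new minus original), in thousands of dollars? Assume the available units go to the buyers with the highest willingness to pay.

-32687.5

Rearranging demand gives Qd = 1006 - P. Setting quantity demanded equal to quantity supplied, 1006 - P = 3P - 314, gives P* = 330 and Q* = 676.
Because the ceiling (205) lies below the market-clearing price, it is binding.
At P = 205: Qd = 1006 - 205 = 801 and Qs = 3·205 - 314 = 301.
Consumer surplus without the control is ½ · (1006 - 330) · 676 = 228488.
With the ceiling, 301 units are sold at 205 (assume they go to the highest-value buyers). The demand price at Q = 301 is 705, so CS = ½ · [(1006 - 205) + (705 - 205)] · 301 = 195800.5.
Change in consumer surplus = 195800.5 - 228488 = -32687.5.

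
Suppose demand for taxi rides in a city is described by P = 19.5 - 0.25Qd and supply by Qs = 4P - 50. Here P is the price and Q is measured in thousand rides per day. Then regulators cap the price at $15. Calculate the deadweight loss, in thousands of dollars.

4

Rearranging demand gives Qd = 78 - 4P. Without the control the market clears where 78 - 4P = 4P - 50, i.e. P* = 16 and Q* = 14.
The ceiling of 15 is below the equilibrium price 16, so it binds.
At P = 15: Qd = 78 - 4·15 = 18 and Qs = 4·15 - 50 = 10.
Quantity traded falls to 10. At Q = 10 the demand price is (78 - 10)/4 = 17 and the supply price is (50 + 10)/4 = 15.
Deadweight loss = ½ · (17 - 15) · (14 - 10) = ½ · 2 · 4 = 4.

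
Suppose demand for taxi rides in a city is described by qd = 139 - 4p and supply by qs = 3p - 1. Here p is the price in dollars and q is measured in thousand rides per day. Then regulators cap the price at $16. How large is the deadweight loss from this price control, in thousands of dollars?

42

Equilibrium: 139 - 4p = 3p - 1, so 140 = 7p and p* = 20, q* = 59.
Because the ceiling (16) lies below the market-clearing price, it is binding.
At p = 16: qd = 139 - 4·16 = 75 and qs = 3·16 - 1 = 47.
Quantity traded falls to 47. At q = 47 the demand price is (139 - 47)/4 = 23 and the supply price is (1 + 47)/3 = 16.
Deadweight loss = ½ · (23 - 16) · (59 - 47) = ½ · 7 · 12 = 42.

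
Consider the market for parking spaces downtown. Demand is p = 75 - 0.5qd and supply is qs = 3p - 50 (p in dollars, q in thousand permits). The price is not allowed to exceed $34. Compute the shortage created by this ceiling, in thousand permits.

Rearranging demand gives qd = 150 - 2p. Equilibrium: 150 - 2p = 3p - 50, so 200 = 5p and p* = 40, q* = 70.
The ceiling of 34 is below the equilibrium price 40, so it binds.
At p = 34: qd = 150 - 2·34 = 82 and qs = 3·34 - 50 = 52.
Shortage = qd - qs = 82 - 52 = 30.

30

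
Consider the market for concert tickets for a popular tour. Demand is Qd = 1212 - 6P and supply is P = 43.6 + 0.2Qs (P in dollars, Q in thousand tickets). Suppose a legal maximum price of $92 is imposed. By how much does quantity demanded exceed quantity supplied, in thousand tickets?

Rearranging supply gives Qs = 5P - 218. In a free market, 1212 - 6P = 5P - 218 gives the equilibrium P* = 130, Q* = 432.
The ceiling of 92 is below the equilibrium price 130, so it binds.
At P = 92: Qd = 1212 - 6·92 = 660 and Qs = 5·92 - 218 = 242.
Shortage = Qd - Qs = 660 - 242 = 418.

418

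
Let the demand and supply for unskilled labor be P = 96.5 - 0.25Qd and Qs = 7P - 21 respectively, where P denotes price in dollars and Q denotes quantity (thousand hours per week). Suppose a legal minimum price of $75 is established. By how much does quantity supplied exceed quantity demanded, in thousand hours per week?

418

Rearranging demand gives Qd = 386 - 4P. Setting quantity demanded equal to quantity supplied, 386 - 4P = 7P - 21, gives P* = 37 and Q* = 238.
Because the floor (75) lies above the market-clearing price, it is binding.
At P = 75: Qd = 386 - 4·75 = 86 and Qs = 7·75 - 21 = 504.
Surplus = Qs - Qd = 504 - 86 = 418.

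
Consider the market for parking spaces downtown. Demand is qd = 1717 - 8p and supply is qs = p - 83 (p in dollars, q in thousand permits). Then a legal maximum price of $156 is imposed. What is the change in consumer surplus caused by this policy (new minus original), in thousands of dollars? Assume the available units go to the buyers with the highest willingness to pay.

3091

Setting quantity demanded equal to quantity supplied, 1717 - 8p = p - 83, gives p* = 200 and q* = 117.
The ceiling of 156 is below the equilibrium price 200, so it binds.
At p = 156: qd = 1717 - 8·156 = 469 and qs = 156 - 83 = 73.
Consumer surplus without the control is ½ · (214.625 - 200) · 117 = 855.5625.
With the ceiling, 73 units are sold at 156 (assume they go to the highest-value buyers). The demand price at q = 73 is 205.5, so CS = ½ · [(214.625 - 156) + (205.5 - 156)] · 73 = 3946.5625.
Change in consumer surplus = 3946.5625 - 855.5625 = 3091.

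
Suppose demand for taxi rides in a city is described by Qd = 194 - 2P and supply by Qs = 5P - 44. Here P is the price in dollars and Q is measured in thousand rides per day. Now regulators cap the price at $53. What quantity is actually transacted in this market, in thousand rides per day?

Equilibrium: 194 - 2P = 5P - 44, so 238 = 7P and P* = 34, Q* = 126.
The ceiling of 53 is above the equilibrium price 34, so it is not binding; the market clears at P* = 34, Q* = 126.

126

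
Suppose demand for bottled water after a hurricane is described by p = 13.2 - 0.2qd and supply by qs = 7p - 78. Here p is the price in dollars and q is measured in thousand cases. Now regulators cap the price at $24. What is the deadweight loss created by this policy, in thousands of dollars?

Rearranging demand gives qd = 66 - 5p. Setting quantity demanded equal to quantity supplied, 66 - 5p = 7p - 78, gives p* = 12 and q* = 6.
The ceiling of 24 is above the equilibrium price 12, so it is not binding; the market clears at p* = 12, q* = 6.
Since the control does not bind, no trades are prevented and deadweight loss is zero.

0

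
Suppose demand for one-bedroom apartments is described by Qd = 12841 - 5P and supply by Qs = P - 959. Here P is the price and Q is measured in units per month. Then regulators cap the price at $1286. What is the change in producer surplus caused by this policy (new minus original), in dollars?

Without the control the market clears where 12841 - 5P = P - 959, i.e. P* = 2300 and Q* = 1341.
Because the ceiling (1286) lies below the market-clearing price, it is binding.
At P = 1286: Qd = 12841 - 5·1286 = 6411 and Qs = 1286 - 959 = 327.
Producer surplus without the control is ½ · (2300 - 959) · 1341 = 899140.5.
With the ceiling, producers sell 327 units at 1286, so PS = ½ · (1286 - 959) · 327 = 53464.5.
Change in producer surplus = 53464.5 - 899140.5 = -845676.

-845676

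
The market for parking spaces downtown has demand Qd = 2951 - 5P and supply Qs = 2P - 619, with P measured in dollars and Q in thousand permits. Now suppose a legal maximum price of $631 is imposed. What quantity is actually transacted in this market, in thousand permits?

In a free market, 2951 - 5P = 2P - 619 gives the equilibrium P* = 510, Q* = 401.
Since 631 is above P* = 510, the ceiling does not bind and the free-market outcome prevails.

401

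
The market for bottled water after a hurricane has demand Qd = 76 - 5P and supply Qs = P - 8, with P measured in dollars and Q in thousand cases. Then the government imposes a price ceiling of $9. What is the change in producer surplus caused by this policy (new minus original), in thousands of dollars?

Equilibrium: 76 - 5P = P - 8, so 84 = 6P and P* = 14, Q* = 6.
Because the ceiling (9) lies below the market-clearing price, it is binding.
At P = 9: Qd = 76 - 5·9 = 31 and Qs = 9 - 8 = 1.
Producer surplus without the control is ½ · (14 - 8) · 6 = 18.
With the ceiling, producers sell 1 units at 9, so PS = ½ · (9 - 8) · 1 = 0.5.
Change in producer surplus = 0.5 - 18 = -17.5.

-17.5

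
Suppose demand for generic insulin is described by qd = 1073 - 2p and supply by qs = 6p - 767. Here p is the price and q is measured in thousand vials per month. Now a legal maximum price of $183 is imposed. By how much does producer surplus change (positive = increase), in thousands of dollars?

-22184

In a free market, 1073 - 2p = 6p - 767 gives the equilibrium p* = 230, q* = 613.
Because the ceiling (183) lies below the market-clearing price, it is binding.
At p = 183: qd = 1073 - 2·183 = 707 and qs = 6·183 - 767 = 331.
Producer surplus without the control is ½ · (230 - 767/6) · 613 = 375769/12.
With the ceiling, producers sell 331 units at 183, so PS = ½ · (183 - 767/6) · 331 = 109561/12.
Change in producer surplus = 109561/12 - 375769/12 = -22184.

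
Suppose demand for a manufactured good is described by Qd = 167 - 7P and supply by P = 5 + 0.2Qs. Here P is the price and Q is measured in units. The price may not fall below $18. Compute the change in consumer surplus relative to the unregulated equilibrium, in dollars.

-96

Rearranging supply gives Qs = 5P - 25. In a free market, 167 - 7P = 5P - 25 gives the equilibrium P* = 16, Q* = 55.
Since 18 > 16, the floor is binding.
At P = 18: Qd = 167 - 7·18 = 41 and Qs = 5·18 - 25 = 65.
Consumer surplus without the control is ½ · (167/7 - 16) · 55 = 3025/14.
With the floor, consumers buy 41 units at 18, so CS = ½ · (167/7 - 18) · 41 = 1681/14.
Change in consumer surplus = 1681/14 - 3025/14 = -96.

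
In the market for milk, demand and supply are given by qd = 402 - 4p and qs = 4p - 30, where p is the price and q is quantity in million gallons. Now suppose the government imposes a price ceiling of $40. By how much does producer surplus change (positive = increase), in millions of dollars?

Setting quantity demanded equal to quantity supplied, 402 - 4p = 4p - 30, gives p* = 54 and q* = 186.
The ceiling of 40 is below the equilibrium price 54, so it binds.
At p = 40: qd = 402 - 4·40 = 242 and qs = 4·40 - 30 = 130.
Producer surplus without the control is ½ · (54 - 7.5) · 186 = 4324.5.
With the ceiling, producers sell 130 units at 40, so PS = ½ · (40 - 7.5) · 130 = 2112.5.
Change in producer surplus = 2112.5 - 4324.5 = -2212.

-2212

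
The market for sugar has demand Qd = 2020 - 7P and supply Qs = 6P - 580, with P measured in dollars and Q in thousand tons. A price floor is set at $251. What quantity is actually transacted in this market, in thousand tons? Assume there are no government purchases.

263

Without the control the market clears where 2020 - 7P = 6P - 580, i.e. P* = 200 and Q* = 620.
Because the floor (251) lies above the market-clearing price, it is binding.
At P = 251: Qd = 2020 - 7·251 = 263 and Qs = 6·251 - 580 = 926.
The quantity actually transacted is the short side, demand: 263.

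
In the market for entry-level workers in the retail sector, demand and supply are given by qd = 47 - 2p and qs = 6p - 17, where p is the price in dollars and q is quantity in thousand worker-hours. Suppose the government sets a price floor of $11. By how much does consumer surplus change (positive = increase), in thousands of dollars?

-84

Without the control the market clears where 47 - 2p = 6p - 17, i.e. p* = 8 and q* = 31.
The floor of 11 is above the equilibrium price 8, so it binds.
At p = 11: qd = 47 - 2·11 = 25 and qs = 6·11 - 17 = 49.
Consumer surplus without the control is ½ · (23.5 - 8) · 31 = 240.25.
With the floor, consumers buy 25 units at 11, so CS = ½ · (23.5 - 11) · 25 = 156.25.
Change in consumer surplus = 156.25 - 240.25 = -84.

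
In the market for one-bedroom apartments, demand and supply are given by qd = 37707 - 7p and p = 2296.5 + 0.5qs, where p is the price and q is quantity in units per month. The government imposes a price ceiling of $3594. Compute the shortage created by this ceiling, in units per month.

9954

Rearranging supply gives qs = 2p - 4593. Equilibrium: 37707 - 7p = 2p - 4593, so 42300 = 9p and p* = 4700, q* = 4807.
The ceiling of 3594 is below the equilibrium price 4700, so it binds.
At p = 3594: qd = 37707 - 7·3594 = 12549 and qs = 2·3594 - 4593 = 2595.
Shortage = qd - qs = 12549 - 2595 = 9954.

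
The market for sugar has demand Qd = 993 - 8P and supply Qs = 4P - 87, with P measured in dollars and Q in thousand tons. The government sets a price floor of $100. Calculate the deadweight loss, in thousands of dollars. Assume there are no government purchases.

Equilibrium: 993 - 8P = 4P - 87, so 1080 = 12P and P* = 90, Q* = 273.
Since 100 > 90, the floor is binding.
At P = 100: Qd = 993 - 8·100 = 193 and Qs = 4·100 - 87 = 313.
Quantity traded falls to 193. At Q = 193 the demand price is (993 - 193)/8 = 100 and the supply price is (87 + 193)/4 = 70.
Deadweight loss = ½ · (100 - 70) · (273 - 193) = ½ · 30 · 80 = 1200.

1200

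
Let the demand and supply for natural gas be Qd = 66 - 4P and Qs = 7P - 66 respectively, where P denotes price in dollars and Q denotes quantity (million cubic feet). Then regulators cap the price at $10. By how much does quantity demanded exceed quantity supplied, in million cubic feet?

Without the control the market clears where 66 - 4P = 7P - 66, i.e. P* = 12 and Q* = 18.
Because the ceiling (10) lies below the market-clearing price, it is binding.
At P = 10: Qd = 66 - 4·10 = 26 and Qs = 7·10 - 66 = 4.
Shortage = Qd - Qs = 26 - 4 = 22.

22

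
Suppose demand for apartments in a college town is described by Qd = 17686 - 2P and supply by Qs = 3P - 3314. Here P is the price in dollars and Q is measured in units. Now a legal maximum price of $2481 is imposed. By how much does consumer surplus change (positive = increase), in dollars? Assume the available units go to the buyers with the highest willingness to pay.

Setting quantity demanded equal to quantity supplied, 17686 - 2P = 3P - 3314, gives P* = 4200 and Q* = 9286.
The ceiling of 2481 is below the equilibrium price 4200, so it binds.
At P = 2481: Qd = 17686 - 2·2481 = 12724 and Qs = 3·2481 - 3314 = 4129.
Consumer surplus without the control is ½ · (8843 - 4200) · 9286 = 21557449.
With the ceiling, 4129 units are sold at 2481 (assume they go to the highest-value buyers). The demand price at Q = 4129 is 6778.5, so CS = ½ · [(8843 - 2481) + (6778.5 - 2481)] · 4129 = 22006537.75.
Change in consumer surplus = 22006537.75 - 21557449 = 449088.75.

449088.75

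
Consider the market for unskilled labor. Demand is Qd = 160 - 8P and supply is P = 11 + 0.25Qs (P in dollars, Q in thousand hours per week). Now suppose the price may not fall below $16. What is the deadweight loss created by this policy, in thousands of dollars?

Rearranging supply gives Qs = 4P - 44. Without the control the market clears where 160 - 8P = 4P - 44, i.e. P* = 17 and Q* = 24.
The floor of 16 is below the equilibrium price 17, so it is not binding; the market clears at P* = 17, Q* = 24.
Since the control does not bind, no trades are prevented and deadweight loss is zero.

0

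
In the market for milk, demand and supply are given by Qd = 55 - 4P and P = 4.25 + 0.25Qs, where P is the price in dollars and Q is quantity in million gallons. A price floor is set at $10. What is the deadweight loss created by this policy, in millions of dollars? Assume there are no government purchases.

Rearranging supply gives Qs = 4P - 17. Without the control the market clears where 55 - 4P = 4P - 17, i.e. P* = 9 and Q* = 19.
Because the floor (10) lies above the market-clearing price, it is binding.
At P = 10: Qd = 55 - 4·10 = 15 and Qs = 4·10 - 17 = 23.
Quantity traded falls to 15. At Q = 15 the demand price is (55 - 15)/4 = 10 and the supply price is (17 + 15)/4 = 8.
Deadweight loss = ½ · (10 - 8) · (19 - 15) = ½ · 2 · 4 = 4.

4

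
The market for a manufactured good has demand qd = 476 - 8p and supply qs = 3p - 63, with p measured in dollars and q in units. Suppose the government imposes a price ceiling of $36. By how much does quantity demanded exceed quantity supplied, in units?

143

Without the control the market clears where 476 - 8p = 3p - 63, i.e. p* = 49 and q* = 84.
The ceiling of 36 is below the equilibrium price 49, so it binds.
At p = 36: qd = 476 - 8·36 = 188 and qs = 3·36 - 63 = 45.
Shortage = qd - qs = 188 - 45 = 143.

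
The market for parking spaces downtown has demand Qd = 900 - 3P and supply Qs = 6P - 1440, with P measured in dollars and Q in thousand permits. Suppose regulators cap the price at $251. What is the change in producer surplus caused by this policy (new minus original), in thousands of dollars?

Without the control the market clears where 900 - 3P = 6P - 1440, i.e. P* = 260 and Q* = 120.
The ceiling of 251 is below the equilibrium price 260, so it binds.
At P = 251: Qd = 900 - 3·251 = 147 and Qs = 6·251 - 1440 = 66.
Producer surplus without the control is ½ · (260 - 240) · 120 = 1200.
With the ceiling, producers sell 66 units at 251, so PS = ½ · (251 - 240) · 66 = 363.
Change in producer surplus = 363 - 1200 = -837.

-837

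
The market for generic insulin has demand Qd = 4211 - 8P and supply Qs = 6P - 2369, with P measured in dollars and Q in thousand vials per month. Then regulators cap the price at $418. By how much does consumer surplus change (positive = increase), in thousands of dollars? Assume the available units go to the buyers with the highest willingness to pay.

Setting quantity demanded equal to quantity supplied, 4211 - 8P = 6P - 2369, gives P* = 470 and Q* = 451.
Because the ceiling (418) lies below the market-clearing price, it is binding.
At P = 418: Qd = 4211 - 8·418 = 867 and Qs = 6·418 - 2369 = 139.
Consumer surplus without the control is ½ · (526.375 - 470) · 451 = 12712.5625.
With the ceiling, 139 units are sold at 418 (assume they go to the highest-value buyers). The demand price at Q = 139 is 509, so CS = ½ · [(526.375 - 418) + (509 - 418)] · 139 = 13856.5625.
Change in consumer surplus = 13856.5625 - 12712.5625 = 1144.

1144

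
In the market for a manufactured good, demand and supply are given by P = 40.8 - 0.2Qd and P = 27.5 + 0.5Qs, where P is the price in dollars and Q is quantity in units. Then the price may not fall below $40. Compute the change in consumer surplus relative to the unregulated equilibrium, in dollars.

Rearranging demand gives Qd = 204 - 5P; rearranging supply gives Qs = 2P - 55. Setting quantity demanded equal to quantity supplied, 204 - 5P = 2P - 55, gives P* = 37 and Q* = 19.
Because the floor (40) lies above the market-clearing price, it is binding.
At P = 40: Qd = 204 - 5·40 = 4 and Qs = 2·40 - 55 = 25.
Consumer surplus without the control is ½ · (40.8 - 37) · 19 = 36.1.
With the floor, consumers buy 4 units at 40, so CS = ½ · (40.8 - 40) · 4 = 1.6.
Change in consumer surplus = 1.6 - 36.1 = -34.5.

-34.5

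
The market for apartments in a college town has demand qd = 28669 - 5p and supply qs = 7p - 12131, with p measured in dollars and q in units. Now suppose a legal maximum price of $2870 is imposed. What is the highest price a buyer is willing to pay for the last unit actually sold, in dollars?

4142

Without the control the market clears where 28669 - 5p = 7p - 12131, i.e. p* = 3400 and q* = 11669.
The ceiling of 2870 is below the equilibrium price 3400, so it binds.
At p = 2870: qd = 28669 - 5·2870 = 14319 and qs = 7·2870 - 12131 = 7959.
Only 7959 units reach the market. On the demand curve, the marginal buyer's willingness to pay at q = 7959 is (28669 - 7959)/5 = 4142.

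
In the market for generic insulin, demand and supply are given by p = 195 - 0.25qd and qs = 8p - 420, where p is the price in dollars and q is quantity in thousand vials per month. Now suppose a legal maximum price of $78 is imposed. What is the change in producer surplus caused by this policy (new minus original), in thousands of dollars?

-6424

Rearranging demand gives qd = 780 - 4p. Setting quantity demanded equal to quantity supplied, 780 - 4p = 8p - 420, gives p* = 100 and q* = 380.
The ceiling of 78 is below the equilibrium price 100, so it binds.
At p = 78: qd = 780 - 4·78 = 468 and qs = 8·78 - 420 = 204.
Producer surplus without the control is ½ · (100 - 52.5) · 380 = 9025.
With the ceiling, producers sell 204 units at 78, so PS = ½ · (78 - 52.5) · 204 = 2601.
Change in producer surplus = 2601 - 9025 = -6424.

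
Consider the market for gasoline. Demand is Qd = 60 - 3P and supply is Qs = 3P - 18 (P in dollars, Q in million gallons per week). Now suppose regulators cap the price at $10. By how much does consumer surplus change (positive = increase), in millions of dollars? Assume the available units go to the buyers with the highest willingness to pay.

22.5

Setting quantity demanded equal to quantity supplied, 60 - 3P = 3P - 18, gives P* = 13 and Q* = 21.
Because the ceiling (10) lies below the market-clearing price, it is binding.
At P = 10: Qd = 60 - 3·10 = 30 and Qs = 3·10 - 18 = 12.
Consumer surplus without the control is ½ · (20 - 13) · 21 = 73.5.
With the ceiling, 12 units are sold at 10 (assume they go to the highest-value buyers). The demand price at Q = 12 is 16, so CS = ½ · [(20 - 10) + (16 - 10)] · 12 = 96.
Change in consumer surplus = 96 - 73.5 = 22.5.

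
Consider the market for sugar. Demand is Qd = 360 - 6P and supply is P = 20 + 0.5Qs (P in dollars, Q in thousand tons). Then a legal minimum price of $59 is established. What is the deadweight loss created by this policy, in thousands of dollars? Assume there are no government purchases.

972

Rearranging supply gives Qs = 2P - 40. In a free market, 360 - 6P = 2P - 40 gives the equilibrium P* = 50, Q* = 60.
Because the floor (59) lies above the market-clearing price, it is binding.
At P = 59: Qd = 360 - 6·59 = 6 and Qs = 2·59 - 40 = 78.
Quantity traded falls to 6. At Q = 6 the demand price is (360 - 6)/6 = 59 and the supply price is (40 + 6)/2 = 23.
Deadweight loss = ½ · (59 - 23) · (60 - 6) = ½ · 36 · 54 = 972.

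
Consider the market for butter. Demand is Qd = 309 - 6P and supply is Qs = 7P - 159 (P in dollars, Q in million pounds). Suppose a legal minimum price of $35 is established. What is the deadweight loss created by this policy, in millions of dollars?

0

In a free market, 309 - 6P = 7P - 159 gives the equilibrium P* = 36, Q* = 93.
The floor of 35 is below the equilibrium price 36, so it is not binding; the market clears at P* = 36, Q* = 93.
Since the control does not bind, no trades are prevented and deadweight loss is zero.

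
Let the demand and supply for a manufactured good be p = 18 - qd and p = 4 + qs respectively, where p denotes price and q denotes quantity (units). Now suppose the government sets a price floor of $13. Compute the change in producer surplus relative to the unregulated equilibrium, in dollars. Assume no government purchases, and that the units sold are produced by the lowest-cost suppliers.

Rearranging demand gives qd = 18 - p; rearranging supply gives qs = p - 4. Equilibrium: 18 - p = p - 4, so 22 = 2p and p* = 11, q* = 7.
Since 13 > 11, the floor is binding.
At p = 13: qd = 18 - 13 = 5 and qs = 13 - 4 = 9.
Producer surplus without the control is ½ · (11 - 4) · 7 = 24.5.
With the floor, 5 units are sold at 13. The supply price at q = 5 is 9, so PS = ½ · [(13 - 4) + (13 - 9)] · 5 = 32.5.
Change in producer surplus = 32.5 - 24.5 = 8.

8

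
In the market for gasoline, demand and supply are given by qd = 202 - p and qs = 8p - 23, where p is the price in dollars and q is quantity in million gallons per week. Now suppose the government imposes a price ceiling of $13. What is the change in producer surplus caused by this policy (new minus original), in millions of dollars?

Without the control the market clears where 202 - p = 8p - 23, i.e. p* = 25 and q* = 177.
Because the ceiling (13) lies below the market-clearing price, it is binding.
At p = 13: qd = 202 - 13 = 189 and qs = 8·13 - 23 = 81.
Producer surplus without the control is ½ · (25 - 2.875) · 177 = 1958.0625.
With the ceiling, producers sell 81 units at 13, so PS = ½ · (13 - 2.875) · 81 = 410.0625.
Change in producer surplus = 410.0625 - 1958.0625 = -1548.

-1548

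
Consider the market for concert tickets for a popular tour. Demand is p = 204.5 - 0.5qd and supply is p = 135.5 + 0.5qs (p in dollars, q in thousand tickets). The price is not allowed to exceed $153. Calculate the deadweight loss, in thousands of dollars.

578

Rearranging demand gives qd = 409 - 2p; rearranging supply gives qs = 2p - 271. Without the control the market clears where 409 - 2p = 2p - 271, i.e. p* = 170 and q* = 69.
The ceiling of 153 is below the equilibrium price 170, so it binds.
At p = 153: qd = 409 - 2·153 = 103 and qs = 2·153 - 271 = 35.
Quantity traded falls to 35. At q = 35 the demand price is (409 - 35)/2 = 187 and the supply price is (271 + 35)/2 = 153.
Deadweight loss = ½ · (187 - 153) · (69 - 35) = ½ · 34 · 34 = 578.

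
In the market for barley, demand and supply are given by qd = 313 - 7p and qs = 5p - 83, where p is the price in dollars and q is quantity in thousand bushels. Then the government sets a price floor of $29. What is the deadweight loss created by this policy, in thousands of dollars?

In a free market, 313 - 7p = 5p - 83 gives the equilibrium p* = 33, q* = 82.
Since 29 is below p* = 33, the floor does not bind and the free-market outcome prevails.
Since the control does not bind, no trades are prevented and deadweight loss is zero.

0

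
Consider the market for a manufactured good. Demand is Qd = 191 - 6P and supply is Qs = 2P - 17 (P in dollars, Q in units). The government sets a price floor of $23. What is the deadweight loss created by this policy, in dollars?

Setting quantity demanded equal to quantity supplied, 191 - 6P = 2P - 17, gives P* = 26 and Q* = 35.
The floor of 23 is below the equilibrium price 26, so it is not binding; the market clears at P* = 26, Q* = 35.
Since the control does not bind, no trades are prevented and deadweight loss is zero.

0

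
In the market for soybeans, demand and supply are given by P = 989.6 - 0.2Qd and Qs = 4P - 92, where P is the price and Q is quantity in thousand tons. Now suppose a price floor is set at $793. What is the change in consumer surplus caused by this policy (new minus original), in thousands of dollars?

Rearranging demand gives Qd = 4948 - 5P. Equilibrium: 4948 - 5P = 4P - 92, so 5040 = 9P and P* = 560, Q* = 2148.
Because the floor (793) lies above the market-clearing price, it is binding.
At P = 793: Qd = 4948 - 5·793 = 983 and Qs = 4·793 - 92 = 3080.
Consumer surplus without the control is ½ · (989.6 - 560) · 2148 = 461390.4.
With the floor, consumers buy 983 units at 793, so CS = ½ · (989.6 - 793) · 983 = 96628.9.
Change in consumer surplus = 96628.9 - 461390.4 = -364761.5.

-364761.5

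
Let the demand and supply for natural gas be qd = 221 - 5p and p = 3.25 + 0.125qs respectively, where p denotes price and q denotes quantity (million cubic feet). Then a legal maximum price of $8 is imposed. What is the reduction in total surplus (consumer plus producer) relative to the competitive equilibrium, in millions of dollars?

Rearranging supply gives qs = 8p - 26. Setting quantity demanded equal to quantity supplied, 221 - 5p = 8p - 26, gives p* = 19 and q* = 126.
Since 8 < 19, the ceiling is binding.
At p = 8: qd = 221 - 5·8 = 181 and qs = 8·8 - 26 = 38.
Quantity traded falls to 38. At q = 38 the demand price is (221 - 38)/5 = 36.6 and the supply price is (26 + 38)/8 = 8.
Deadweight loss = ½ · (36.6 - 8) · (126 - 38) = ½ · 28.6 · 88 = 1258.4.

1258.4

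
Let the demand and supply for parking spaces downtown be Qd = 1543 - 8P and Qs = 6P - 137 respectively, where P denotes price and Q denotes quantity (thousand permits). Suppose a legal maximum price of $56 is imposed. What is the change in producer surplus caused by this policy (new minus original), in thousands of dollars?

-25024

Without the control the market clears where 1543 - 8P = 6P - 137, i.e. P* = 120 and Q* = 583.
Because the ceiling (56) lies below the market-clearing price, it is binding.
At P = 56: Qd = 1543 - 8·56 = 1095 and Qs = 6·56 - 137 = 199.
Producer surplus without the control is ½ · (120 - 137/6) · 583 = 339889/12.
With the ceiling, producers sell 199 units at 56, so PS = ½ · (56 - 137/6) · 199 = 39601/12.
Change in producer surplus = 39601/12 - 339889/12 = -25024.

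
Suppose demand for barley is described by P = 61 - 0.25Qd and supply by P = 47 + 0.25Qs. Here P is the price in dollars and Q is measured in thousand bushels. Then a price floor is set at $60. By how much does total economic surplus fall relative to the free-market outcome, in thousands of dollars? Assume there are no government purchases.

Rearranging demand gives Qd = 244 - 4P; rearranging supply gives Qs = 4P - 188. Equilibrium: 244 - 4P = 4P - 188, so 432 = 8P and P* = 54, Q* = 28.
The floor of 60 is above the equilibrium price 54, so it binds.
At P = 60: Qd = 244 - 4·60 = 4 and Qs = 4·60 - 188 = 52.
Quantity traded falls to 4. At Q = 4 the demand price is (244 - 4)/4 = 60 and the supply price is (188 + 4)/4 = 48.
Deadweight loss = ½ · (60 - 48) · (28 - 4) = ½ · 12 · 24 = 144.

144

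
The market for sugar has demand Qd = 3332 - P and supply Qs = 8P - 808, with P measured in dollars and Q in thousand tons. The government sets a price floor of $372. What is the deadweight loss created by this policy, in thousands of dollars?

Equilibrium: 3332 - P = 8P - 808, so 4140 = 9P and P* = 460, Q* = 2872.
The floor of 372 is below the equilibrium price 460, so it is not binding; the market clears at P* = 460, Q* = 2872.
Since the control does not bind, no trades are prevented and deadweight loss is zero.

0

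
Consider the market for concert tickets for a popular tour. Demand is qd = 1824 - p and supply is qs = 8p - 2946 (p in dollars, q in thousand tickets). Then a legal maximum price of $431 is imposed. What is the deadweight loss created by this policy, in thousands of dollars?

352836

Setting quantity demanded equal to quantity supplied, 1824 - p = 8p - 2946, gives p* = 530 and q* = 1294.
The ceiling of 431 is below the equilibrium price 530, so it binds.
At p = 431: qd = 1824 - 431 = 1393 and qs = 8·431 - 2946 = 502.
Quantity traded falls to 502. At q = 502 the demand price is 1824 - 502 = 1322 and the supply price is (2946 + 502)/8 = 431.
Deadweight loss = ½ · (1322 - 431) · (1294 - 502) = ½ · 891 · 792 = 352836.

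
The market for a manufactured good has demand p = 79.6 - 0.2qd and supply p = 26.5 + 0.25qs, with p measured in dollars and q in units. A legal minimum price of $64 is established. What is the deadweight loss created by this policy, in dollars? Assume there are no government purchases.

360

Rearranging demand gives qd = 398 - 5p; rearranging supply gives qs = 4p - 106. Equilibrium: 398 - 5p = 4p - 106, so 504 = 9p and p* = 56, q* = 118.
The floor of 64 is above the equilibrium price 56, so it binds.
At p = 64: qd = 398 - 5·64 = 78 and qs = 4·64 - 106 = 150.
Quantity traded falls to 78. At q = 78 the demand price is (398 - 78)/5 = 64 and the supply price is (106 + 78)/4 = 46.
Deadweight loss = ½ · (64 - 46) · (118 - 78) = ½ · 18 · 40 = 360.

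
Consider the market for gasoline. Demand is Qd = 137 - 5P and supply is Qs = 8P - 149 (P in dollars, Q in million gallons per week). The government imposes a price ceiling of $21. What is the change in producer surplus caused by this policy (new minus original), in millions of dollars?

Equilibrium: 137 - 5P = 8P - 149, so 286 = 13P and P* = 22, Q* = 27.
Since 21 < 22, the ceiling is binding.
At P = 21: Qd = 137 - 5·21 = 32 and Qs = 8·21 - 149 = 19.
Producer surplus without the control is ½ · (22 - 18.625) · 27 = 45.5625.
With the ceiling, producers sell 19 units at 21, so PS = ½ · (21 - 18.625) · 19 = 22.5625.
Change in producer surplus = 22.5625 - 45.5625 = -23.

-23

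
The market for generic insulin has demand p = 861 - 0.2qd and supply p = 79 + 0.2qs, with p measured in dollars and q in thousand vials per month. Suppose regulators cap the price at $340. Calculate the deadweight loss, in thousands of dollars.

84500

Rearranging demand gives qd = 4305 - 5p; rearranging supply gives qs = 5p - 395. Equilibrium: 4305 - 5p = 5p - 395, so 4700 = 10p and p* = 470, q* = 1955.
Because the ceiling (340) lies below the market-clearing price, it is binding.
At p = 340: qd = 4305 - 5·340 = 2605 and qs = 5·340 - 395 = 1305.
Quantity traded falls to 1305. At q = 1305 the demand price is (4305 - 1305)/5 = 600 and the supply price is (395 + 1305)/5 = 340.
Deadweight loss = ½ · (600 - 340) · (1955 - 1305) = ½ · 260 · 650 = 84500.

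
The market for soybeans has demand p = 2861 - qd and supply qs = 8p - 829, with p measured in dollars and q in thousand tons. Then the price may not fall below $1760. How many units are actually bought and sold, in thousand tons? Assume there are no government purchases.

1101

Rearranging demand gives qd = 2861 - p. Equilibrium: 2861 - p = 8p - 829, so 3690 = 9p and p* = 410, q* = 2451.
Since 1760 > 410, the floor is binding.
At p = 1760: qd = 2861 - 1760 = 1101 and qs = 8·1760 - 829 = 13251.
The quantity actually transacted is the short side, demand: 1101.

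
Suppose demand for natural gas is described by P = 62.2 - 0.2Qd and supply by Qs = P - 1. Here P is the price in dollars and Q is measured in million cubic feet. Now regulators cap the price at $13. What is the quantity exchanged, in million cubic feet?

Rearranging demand gives Qd = 311 - 5P. Setting quantity demanded equal to quantity supplied, 311 - 5P = P - 1, gives P* = 52 and Q* = 51.
Since 13 < 52, the ceiling is binding.
At P = 13: Qd = 311 - 5·13 = 246 and Qs = 13 - 1 = 12.
The quantity actually transacted is the short side, supply: 12.

12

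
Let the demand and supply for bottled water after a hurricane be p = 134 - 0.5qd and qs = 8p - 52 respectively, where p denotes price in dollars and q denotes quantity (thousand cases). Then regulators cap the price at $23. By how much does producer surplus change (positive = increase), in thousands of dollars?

-1512

Rearranging demand gives qd = 268 - 2p. Without the control the market clears where 268 - 2p = 8p - 52, i.e. p* = 32 and q* = 204.
The ceiling of 23 is below the equilibrium price 32, so it binds.
At p = 23: qd = 268 - 2·23 = 222 and qs = 8·23 - 52 = 132.
Producer surplus without the control is ½ · (32 - 6.5) · 204 = 2601.
With the ceiling, producers sell 132 units at 23, so PS = ½ · (23 - 6.5) · 132 = 1089.
Change in producer surplus = 1089 - 2601 = -1512.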